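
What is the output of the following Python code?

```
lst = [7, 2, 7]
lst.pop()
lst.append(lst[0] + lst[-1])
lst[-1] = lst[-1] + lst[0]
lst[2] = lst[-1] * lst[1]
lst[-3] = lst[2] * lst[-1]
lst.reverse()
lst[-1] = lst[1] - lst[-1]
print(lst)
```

[32, 2, -1022]

pop() removes 7 → [7, 2]
append lst[0]+lst[-1] = 7+2 = 9 → [7, 2, 9]
lst[-1] = lst[-1]+lst[0] = 9+7 = 16 → [7, 2, 16]
lst[2] = lst[-1]*lst[1] = 16*2 = 32 → [7, 2, 32]
lst[-3] = lst[2]*lst[-1] = 32*32 = 1024 → [1024, 2, 32]
reverse → [32, 2, 1024]
lst[-1] = lst[1]-lst[-1] = 2-1024 = -1022 → [32, 2, -1022]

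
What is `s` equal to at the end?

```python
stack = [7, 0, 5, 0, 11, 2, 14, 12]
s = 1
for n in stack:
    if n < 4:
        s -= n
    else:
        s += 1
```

4

n=7: not <4, s = 1+1 = 2
n=0: <4, s = 2-0 = 2
n=5: not <4, s = 2+1 = 3
n=0: <4, s = 3-0 = 3
n=11: not <4, s = 3+1 = 4
n=2: <4, s = 4-2 = 2
n=14: not <4, s = 2+1 = 3
n=12: not <4, s = 3+1 = 4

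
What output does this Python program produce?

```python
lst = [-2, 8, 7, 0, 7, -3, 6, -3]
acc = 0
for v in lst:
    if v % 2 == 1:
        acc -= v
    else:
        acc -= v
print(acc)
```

v=-2: not odd, acc = 0-(-2) = 2
v=8: not odd, acc = 2-8 = -6
v=7: odd, acc = (-6)-7 = -13
v=0: not odd, acc = (-13)-0 = -13
v=7: odd, acc = (-13)-7 = -20
v=-3: odd, acc = (-20)-(-3) = -17
v=6: not odd, acc = (-17)-6 = -23
v=-3: odd, acc = (-23)-(-3) = -20

-20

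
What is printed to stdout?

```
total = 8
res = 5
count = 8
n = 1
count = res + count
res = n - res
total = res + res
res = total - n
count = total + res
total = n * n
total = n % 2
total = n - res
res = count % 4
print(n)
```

1

count = 5+8 = 13
res = 1-5 = -4
total = (-4)+(-4) = -8
res = (-8)-1 = -9
count = (-8)+(-9) = -17
total = 1*1 = 1
total = 1%2 = 1
total = 1-(-9) = 10
res = (-17)%4 = 3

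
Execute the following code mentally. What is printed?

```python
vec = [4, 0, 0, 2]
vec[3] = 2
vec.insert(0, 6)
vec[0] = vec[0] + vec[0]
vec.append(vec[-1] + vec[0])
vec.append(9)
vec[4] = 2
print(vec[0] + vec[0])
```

vec[3] = 2 → [4, 0, 0, 2]
insert 6 at 0 → [6, 4, 0, 0, 2]
vec[0] = vec[0]+vec[0] = 6+6 = 12 → [12, 4, 0, 0, 2]
append vec[-1]+vec[0] = 2+12 = 14 → [12, 4, 0, 0, 2, 14]
append 9 → [12, 4, 0, 0, 2, 14, 9]
vec[4] = 2 → [12, 4, 0, 0, 2, 14, 9]
vec[0]+vec[0] = 12+12 = 24

24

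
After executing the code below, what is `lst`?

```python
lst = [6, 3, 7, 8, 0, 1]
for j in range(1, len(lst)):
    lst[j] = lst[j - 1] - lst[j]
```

j=1: lst[1] = 6-3 = 3 → [6, 3, 7, 8, 0, 1]
j=2: lst[2] = 3-7 = -4 → [6, 3, -4, 8, 0, 1]
j=3: lst[3] = (-4)-8 = -12 → [6, 3, -4, -12, 0, 1]
j=4: lst[4] = (-12)-0 = -12 → [6, 3, -4, -12, -12, 1]
j=5: lst[5] = (-12)-1 = -13 → [6, 3, -4, -12, -12, -13]

[6, 3, -4, -12, -12, -13]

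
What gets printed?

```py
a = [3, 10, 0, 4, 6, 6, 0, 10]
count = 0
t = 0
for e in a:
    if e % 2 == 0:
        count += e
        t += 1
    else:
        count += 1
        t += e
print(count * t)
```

e=3: not even, count = 0+1 = 1; t=3
e=10: even, count = 1+10 = 11; t=4
e=0: even, count = 11+0 = 11; t=5
e=4: even, count = 11+4 = 15; t=6
e=6: even, count = 15+6 = 21; t=7
e=6: even, count = 21+6 = 27; t=8
e=0: even, count = 27+0 = 27; t=9
e=10: even, count = 27+10 = 37; t=10
count*t = 37*10 = 370

370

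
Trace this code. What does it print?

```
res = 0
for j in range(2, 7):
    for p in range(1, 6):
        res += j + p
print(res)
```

j=2,p=1: res = 0+3 = 3
j=2,p=2: res = 3+4 = 7
j=2,p=3: res = 7+5 = 12
j=2,p=4: res = 12+6 = 18
j=2,p=5: res = 18+7 = 25
j=3,p=1: res = 25+4 = 29
j=3,p=2: res = 29+5 = 34
j=3,p=3: res = 34+6 = 40
j=3,p=4: res = 40+7 = 47
j=3,p=5: res = 47+8 = 55
j=4,p=1: res = 55+5 = 60
j=4,p=2: res = 60+6 = 66
j=4,p=3: res = 66+7 = 73
j=4,p=4: res = 73+8 = 81
j=4,p=5: res = 81+9 = 90
j=5,p=1: res = 90+6 = 96
j=5,p=2: res = 96+7 = 103
j=5,p=3: res = 103+8 = 111
j=5,p=4: res = 111+9 = 120
j=5,p=5: res = 120+10 = 130
j=6,p=1: res = 130+7 = 137
j=6,p=2: res = 137+8 = 145
j=6,p=3: res = 145+9 = 154
j=6,p=4: res = 154+10 = 164
j=6,p=5: res = 164+11 = 175

175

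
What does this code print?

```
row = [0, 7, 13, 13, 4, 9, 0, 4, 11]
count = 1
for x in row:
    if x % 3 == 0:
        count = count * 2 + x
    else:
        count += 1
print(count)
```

44

x=0: %3==0, count = 1*2+0 = 2
x=7: not %3==0, count = 2+1 = 3
x=13: not %3==0, count = 3+1 = 4
x=13: not %3==0, count = 4+1 = 5
x=4: not %3==0, count = 5+1 = 6
x=9: %3==0, count = 6*2+9 = 21
x=0: %3==0, count = 21*2+0 = 42
x=4: not %3==0, count = 42+1 = 43
x=11: not %3==0, count = 43+1 = 44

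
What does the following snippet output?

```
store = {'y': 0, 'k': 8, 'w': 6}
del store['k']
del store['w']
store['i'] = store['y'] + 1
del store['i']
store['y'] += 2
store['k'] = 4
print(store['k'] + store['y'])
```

6

del 'k' → {'y': 0, 'w': 6}
del 'w' → {'y': 0}
store['i'] = store['y']+1 = 1 → {'y': 0, 'i': 1}
del 'i' → {'y': 0}
store['y'] = 0+2 = 2 → {'y': 2}
store['k'] = 4 → {'y': 2, 'k': 4}
store['k']+store['y'] = 4+2 = 6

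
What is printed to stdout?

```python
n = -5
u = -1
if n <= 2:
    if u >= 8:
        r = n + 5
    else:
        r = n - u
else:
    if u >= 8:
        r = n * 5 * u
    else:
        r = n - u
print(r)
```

n=-5, u=-1
n <= 2 is True; u >= 8 is False
→ r = n - u = -4

-4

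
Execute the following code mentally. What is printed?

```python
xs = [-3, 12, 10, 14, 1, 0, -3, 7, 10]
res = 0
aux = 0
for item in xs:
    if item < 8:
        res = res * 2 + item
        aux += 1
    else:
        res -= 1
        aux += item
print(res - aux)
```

item=-3: <8, res = 0*2+(-3) = -3; aux=1
item=12: not <8, res = (-3)-1 = -4; aux=13
item=10: not <8, res = (-4)-1 = -5; aux=23
item=14: not <8, res = (-5)-1 = -6; aux=37
item=1: <8, res = (-6)*2+1 = -11; aux=38
item=0: <8, res = (-11)*2+0 = -22; aux=39
item=-3: <8, res = (-22)*2+(-3) = -47; aux=40
item=7: <8, res = (-47)*2+7 = -87; aux=41
item=10: not <8, res = (-87)-1 = -88; aux=51
res-aux = (-88)-51 = -139

-139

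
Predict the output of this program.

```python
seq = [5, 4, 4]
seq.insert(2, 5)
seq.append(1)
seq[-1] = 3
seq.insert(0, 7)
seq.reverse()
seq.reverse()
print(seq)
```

insert 5 at 2 → [5, 4, 5, 4]
append 1 → [5, 4, 5, 4, 1]
seq[-1] = 3 → [5, 4, 5, 4, 3]
insert 7 at 0 → [7, 5, 4, 5, 4, 3]
reverse → [3, 4, 5, 4, 5, 7]
reverse → [7, 5, 4, 5, 4, 3]

[7, 5, 4, 5, 4, 3]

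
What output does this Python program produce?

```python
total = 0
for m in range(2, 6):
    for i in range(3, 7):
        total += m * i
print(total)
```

252

m=2,i=3: total = 0+6 = 6
m=2,i=4: total = 6+8 = 14
m=2,i=5: total = 14+10 = 24
m=2,i=6: total = 24+12 = 36
m=3,i=3: total = 36+9 = 45
m=3,i=4: total = 45+12 = 57
m=3,i=5: total = 57+15 = 72
m=3,i=6: total = 72+18 = 90
m=4,i=3: total = 90+12 = 102
m=4,i=4: total = 102+16 = 118
m=4,i=5: total = 118+20 = 138
m=4,i=6: total = 138+24 = 162
m=5,i=3: total = 162+15 = 177
m=5,i=4: total = 177+20 = 197
m=5,i=5: total = 197+25 = 222
m=5,i=6: total = 222+30 = 252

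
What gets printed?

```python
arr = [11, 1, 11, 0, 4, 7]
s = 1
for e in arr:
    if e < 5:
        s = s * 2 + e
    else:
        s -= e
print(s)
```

e=11: not <5, s = 1-11 = -10
e=1: <5, s = (-10)*2+1 = -19
e=11: not <5, s = (-19)-11 = -30
e=0: <5, s = (-30)*2+0 = -60
e=4: <5, s = (-60)*2+4 = -116
e=7: not <5, s = (-116)-7 = -123

-123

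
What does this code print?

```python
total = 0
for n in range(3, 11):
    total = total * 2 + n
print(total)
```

n=3: total = 0*2+3 = 3
n=4: total = 3*2+4 = 10
n=5: total = 10*2+5 = 25
n=6: total = 25*2+6 = 56
n=7: total = 56*2+7 = 119
n=8: total = 119*2+8 = 246
n=9: total = 246*2+9 = 501
n=10: total = 501*2+10 = 1012

1012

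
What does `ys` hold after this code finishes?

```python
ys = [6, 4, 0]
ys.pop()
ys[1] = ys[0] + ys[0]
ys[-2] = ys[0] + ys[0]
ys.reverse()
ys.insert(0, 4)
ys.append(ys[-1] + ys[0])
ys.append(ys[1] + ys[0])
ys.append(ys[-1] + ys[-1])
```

[4, 12, 12, 16, 16, 32]

pop() removes 0 → [6, 4]
ys[1] = ys[0]+ys[0] = 6+6 = 12 → [6, 12]
ys[-2] = ys[0]+ys[0] = 6+6 = 12 → [12, 12]
reverse → [12, 12]
insert 4 at 0 → [4, 12, 12]
append ys[-1]+ys[0] = 12+4 = 16 → [4, 12, 12, 16]
append ys[1]+ys[0] = 12+4 = 16 → [4, 12, 12, 16, 16]
append ys[-1]+ys[-1] = 16+16 = 32 → [4, 12, 12, 16, 16, 32]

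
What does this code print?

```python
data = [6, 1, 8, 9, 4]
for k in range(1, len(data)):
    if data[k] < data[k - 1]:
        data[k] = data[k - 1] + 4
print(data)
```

[6, 10, 14, 18, 22]

k=1: 1<6, data[1] = 6+4 = 10 → [6, 10, 8, 9, 4]
k=2: 8<10, data[2] = 10+4 = 14 → [6, 10, 14, 9, 4]
k=3: 9<14, data[3] = 14+4 = 18 → [6, 10, 14, 18, 4]
k=4: 4<18, data[4] = 18+4 = 22 → [6, 10, 14, 18, 22]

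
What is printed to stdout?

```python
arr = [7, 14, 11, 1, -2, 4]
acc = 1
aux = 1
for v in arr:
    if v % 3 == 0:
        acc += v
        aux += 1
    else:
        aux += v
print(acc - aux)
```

-35

v=7: not %3==0; aux=8
v=14: not %3==0; aux=22
v=11: not %3==0; aux=33
v=1: not %3==0; aux=34
v=-2: not %3==0; aux=32
v=4: not %3==0; aux=36
acc-aux = 1-36 = -35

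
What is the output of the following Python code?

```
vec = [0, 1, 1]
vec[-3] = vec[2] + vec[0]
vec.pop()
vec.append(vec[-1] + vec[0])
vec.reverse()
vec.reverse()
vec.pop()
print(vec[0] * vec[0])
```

1

vec[-3] = vec[2]+vec[0] = 1+0 = 1 → [1, 1, 1]
pop() removes 1 → [1, 1]
append vec[-1]+vec[0] = 1+1 = 2 → [1, 1, 2]
reverse → [2, 1, 1]
reverse → [1, 1, 2]
pop() removes 2 → [1, 1]
vec[0]*vec[0] = 1*1 = 1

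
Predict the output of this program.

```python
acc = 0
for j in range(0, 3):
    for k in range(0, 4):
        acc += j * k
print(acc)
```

18

j=0,k=0: acc = 0+0 = 0
j=0,k=1: acc = 0+0 = 0
j=0,k=2: acc = 0+0 = 0
j=0,k=3: acc = 0+0 = 0
j=1,k=0: acc = 0+0 = 0
j=1,k=1: acc = 0+1 = 1
j=1,k=2: acc = 1+2 = 3
j=1,k=3: acc = 3+3 = 6
j=2,k=0: acc = 6+0 = 6
j=2,k=1: acc = 6+2 = 8
j=2,k=2: acc = 8+4 = 12
j=2,k=3: acc = 12+6 = 18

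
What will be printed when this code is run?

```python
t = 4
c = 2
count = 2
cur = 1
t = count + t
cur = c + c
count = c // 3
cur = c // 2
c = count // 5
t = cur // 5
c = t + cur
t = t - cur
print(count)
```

0

t = 2+4 = 6
cur = 2+2 = 4
count = 2//3 = 0
cur = 2//2 = 1
c = 0//5 = 0
t = 1//5 = 0
c = 0+1 = 1
t = 0-1 = -1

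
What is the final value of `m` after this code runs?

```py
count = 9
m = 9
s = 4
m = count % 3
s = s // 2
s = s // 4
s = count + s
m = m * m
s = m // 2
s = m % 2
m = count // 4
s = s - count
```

m = 9%3 = 0
s = 4//2 = 2
s = 2//4 = 0
s = 9+0 = 9
m = 0*0 = 0
s = 0//2 = 0
s = 0%2 = 0
m = 9//4 = 2
s = 0-9 = -9

2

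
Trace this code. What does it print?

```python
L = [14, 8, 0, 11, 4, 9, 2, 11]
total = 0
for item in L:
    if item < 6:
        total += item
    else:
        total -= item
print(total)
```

item=14: not <6, total = 0-14 = -14
item=8: not <6, total = (-14)-8 = -22
item=0: <6, total = (-22)+0 = -22
item=11: not <6, total = (-22)-11 = -33
item=4: <6, total = (-33)+4 = -29
item=9: not <6, total = (-29)-9 = -38
item=2: <6, total = (-38)+2 = -36
item=11: not <6, total = (-36)-11 = -47

-47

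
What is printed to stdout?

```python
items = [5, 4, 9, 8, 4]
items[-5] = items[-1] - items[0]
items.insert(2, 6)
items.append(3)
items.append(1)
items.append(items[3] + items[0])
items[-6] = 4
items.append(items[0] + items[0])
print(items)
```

[-1, 4, 6, 4, 8, 4, 3, 1, 8, -2]

items[-5] = items[-1]-items[0] = 4-5 = -1 → [-1, 4, 9, 8, 4]
insert 6 at 2 → [-1, 4, 6, 9, 8, 4]
append 3 → [-1, 4, 6, 9, 8, 4, 3]
append 1 → [-1, 4, 6, 9, 8, 4, 3, 1]
append items[3]+items[0] = 9+(-1) = 8 → [-1, 4, 6, 9, 8, 4, 3, 1, 8]
items[-6] = 4 → [-1, 4, 6, 4, 8, 4, 3, 1, 8]
append items[0]+items[0] = (-1)+(-1) = -2 → [-1, 4, 6, 4, 8, 4, 3, 1, 8, -2]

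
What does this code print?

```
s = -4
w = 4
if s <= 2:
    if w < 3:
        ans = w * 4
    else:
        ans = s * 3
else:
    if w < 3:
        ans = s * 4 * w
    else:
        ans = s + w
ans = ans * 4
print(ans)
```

s=-4, w=4
s <= 2 is True; w < 3 is False
→ ans = s * 3 = -12
ans = (-12)*4 = -48

-48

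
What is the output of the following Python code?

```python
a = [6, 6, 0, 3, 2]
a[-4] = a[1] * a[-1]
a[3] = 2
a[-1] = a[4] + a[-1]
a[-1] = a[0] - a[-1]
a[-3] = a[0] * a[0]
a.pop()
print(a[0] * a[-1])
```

a[-4] = a[1]*a[-1] = 6*2 = 12 → [6, 12, 0, 3, 2]
a[3] = 2 → [6, 12, 0, 2, 2]
a[-1] = a[4]+a[-1] = 2+2 = 4 → [6, 12, 0, 2, 4]
a[-1] = a[0]-a[-1] = 6-4 = 2 → [6, 12, 0, 2, 2]
a[-3] = a[0]*a[0] = 6*6 = 36 → [6, 12, 36, 2, 2]
pop() removes 2 → [6, 12, 36, 2]
a[0]*a[-1] = 6*2 = 12

12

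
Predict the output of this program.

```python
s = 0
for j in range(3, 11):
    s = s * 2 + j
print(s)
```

1012

j=3: s = 0*2+3 = 3
j=4: s = 3*2+4 = 10
j=5: s = 10*2+5 = 25
j=6: s = 25*2+6 = 56
j=7: s = 56*2+7 = 119
j=8: s = 119*2+8 = 246
j=9: s = 246*2+9 = 501
j=10: s = 501*2+10 = 1012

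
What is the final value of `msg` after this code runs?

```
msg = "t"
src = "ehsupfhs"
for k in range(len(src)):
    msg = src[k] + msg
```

k=0: prepend 'e' → 'et'
k=1: prepend 'h' → 'het'
k=2: prepend 's' → 'shet'
k=3: prepend 'u' → 'ushet'
k=4: prepend 'p' → 'pushet'
k=5: prepend 'f' → 'fpushet'
k=6: prepend 'h' → 'hfpushet'
k=7: prepend 's' → 'shfpushet'

'shfpushet'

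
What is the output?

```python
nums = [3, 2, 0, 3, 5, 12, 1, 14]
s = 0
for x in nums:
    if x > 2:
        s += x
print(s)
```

x=3: >2, s = 0+3 = 3
x=2: not >2
x=0: not >2
x=3: >2, s = 3+3 = 6
x=5: >2, s = 6+5 = 11
x=12: >2, s = 11+12 = 23
x=1: not >2
x=14: >2, s = 23+14 = 37

37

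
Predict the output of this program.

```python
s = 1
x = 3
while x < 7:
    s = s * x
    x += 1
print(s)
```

360

x=3: s = 1*3 = 3
x=4: s = 3*4 = 12
x=5: s = 12*5 = 60
x=6: s = 60*6 = 360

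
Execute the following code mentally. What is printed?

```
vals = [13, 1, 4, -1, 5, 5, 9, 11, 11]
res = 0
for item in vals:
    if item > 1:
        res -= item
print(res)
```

item=13: >1, res = 0-13 = -13
item=1: not >1
item=4: >1, res = (-13)-4 = -17
item=-1: not >1
item=5: >1, res = (-17)-5 = -22
item=5: >1, res = (-22)-5 = -27
item=9: >1, res = (-27)-9 = -36
item=11: >1, res = (-36)-11 = -47
item=11: >1, res = (-47)-11 = -58

-58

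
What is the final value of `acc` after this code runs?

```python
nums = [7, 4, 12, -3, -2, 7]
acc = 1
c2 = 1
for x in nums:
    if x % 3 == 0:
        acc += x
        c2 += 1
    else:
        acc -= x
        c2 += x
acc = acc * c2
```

x=7: not %3==0, acc = 1-7 = -6; c2=8
x=4: not %3==0, acc = (-6)-4 = -10; c2=12
x=12: %3==0, acc = (-10)+12 = 2; c2=13
x=-3: %3==0, acc = 2+(-3) = -1; c2=14
x=-2: not %3==0, acc = (-1)-(-2) = 1; c2=12
x=7: not %3==0, acc = 1-7 = -6; c2=19
acc*c2 = (-6)*19 = -114

-114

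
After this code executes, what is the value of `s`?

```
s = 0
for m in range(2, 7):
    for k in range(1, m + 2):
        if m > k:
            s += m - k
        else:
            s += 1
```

45

m=2,k=1: 2>1, s = 0+1 = 1
m=2,k=2: not 2>2, s = 1+1 = 2
m=2,k=3: not 2>3, s = 2+1 = 3
m=3,k=1: 3>1, s = 3+2 = 5
m=3,k=2: 3>2, s = 5+1 = 6
m=3,k=3: not 3>3, s = 6+1 = 7
m=3,k=4: not 3>4, s = 7+1 = 8
m=4,k=1: 4>1, s = 8+3 = 11
m=4,k=2: 4>2, s = 11+2 = 13
m=4,k=3: 4>3, s = 13+1 = 14
m=4,k=4: not 4>4, s = 14+1 = 15
m=4,k=5: not 4>5, s = 15+1 = 16
m=5,k=1: 5>1, s = 16+4 = 20
m=5,k=2: 5>2, s = 20+3 = 23
m=5,k=3: 5>3, s = 23+2 = 25
m=5,k=4: 5>4, s = 25+1 = 26
m=5,k=5: not 5>5, s = 26+1 = 27
m=5,k=6: not 5>6, s = 27+1 = 28
m=6,k=1: 6>1, s = 28+5 = 33
m=6,k=2: 6>2, s = 33+4 = 37
m=6,k=3: 6>3, s = 37+3 = 40
m=6,k=4: 6>4, s = 40+2 = 42
m=6,k=5: 6>5, s = 42+1 = 43
m=6,k=6: not 6>6, s = 43+1 = 44
m=6,k=7: not 6>7, s = 44+1 = 45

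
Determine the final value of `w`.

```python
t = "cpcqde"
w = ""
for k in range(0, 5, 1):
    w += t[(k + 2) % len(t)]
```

k=0: add t[2]='c' → 'c'
k=1: add t[3]='q' → 'cq'
k=2: add t[4]='d' → 'cqd'
k=3: add t[5]='e' → 'cqde'
k=4: add t[0]='c' → 'cqdec'

'cqdec'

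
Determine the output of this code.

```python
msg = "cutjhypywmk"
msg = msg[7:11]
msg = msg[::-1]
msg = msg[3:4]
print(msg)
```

slice [7:11] → 'ywmk'
reverse → 'kmwy'
slice [3:4] → 'y'

y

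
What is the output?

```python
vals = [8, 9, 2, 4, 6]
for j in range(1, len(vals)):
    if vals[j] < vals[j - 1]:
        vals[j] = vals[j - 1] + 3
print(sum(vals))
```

62

j=1: 9>=8, unchanged → [8, 9, 2, 4, 6]
j=2: 2<9, vals[2] = 9+3 = 12 → [8, 9, 12, 4, 6]
j=3: 4<12, vals[3] = 12+3 = 15 → [8, 9, 12, 15, 6]
j=4: 6<15, vals[4] = 15+3 = 18 → [8, 9, 12, 15, 18]
sum = 62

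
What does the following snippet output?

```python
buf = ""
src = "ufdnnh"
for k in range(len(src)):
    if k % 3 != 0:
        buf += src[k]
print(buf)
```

fdnh

k=0: skip
k=1: add 'f' → 'f'
k=2: add 'd' → 'fd'
k=3: skip
k=4: add 'n' → 'fdn'
k=5: add 'h' → 'fdnh'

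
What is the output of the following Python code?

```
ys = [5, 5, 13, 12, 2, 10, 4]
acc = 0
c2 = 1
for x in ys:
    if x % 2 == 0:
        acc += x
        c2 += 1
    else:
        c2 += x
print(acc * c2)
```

784

x=5: not even; c2=6
x=5: not even; c2=11
x=13: not even; c2=24
x=12: even, acc = 0+12 = 12; c2=25
x=2: even, acc = 12+2 = 14; c2=26
x=10: even, acc = 14+10 = 24; c2=27
x=4: even, acc = 24+4 = 28; c2=28
acc*c2 = 28*28 = 784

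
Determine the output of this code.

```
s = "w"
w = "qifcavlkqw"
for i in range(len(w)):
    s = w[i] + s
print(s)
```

wqklvacfiqw

i=0: prepend 'q' → 'qw'
i=1: prepend 'i' → 'iqw'
i=2: prepend 'f' → 'fiqw'
i=3: prepend 'c' → 'cfiqw'
i=4: prepend 'a' → 'acfiqw'
i=5: prepend 'v' → 'vacfiqw'
i=6: prepend 'l' → 'lvacfiqw'
i=7: prepend 'k' → 'klvacfiqw'
i=8: prepend 'q' → 'qklvacfiqw'
i=9: prepend 'w' → 'wqklvacfiqw'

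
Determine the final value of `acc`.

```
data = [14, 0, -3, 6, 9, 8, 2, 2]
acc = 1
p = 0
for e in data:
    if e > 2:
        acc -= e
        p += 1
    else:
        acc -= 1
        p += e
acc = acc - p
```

e=14: >2, acc = 1-14 = -13; p=1
e=0: not >2, acc = (-13)-1 = -14; p=1
e=-3: not >2, acc = (-14)-1 = -15; p=-2
e=6: >2, acc = (-15)-6 = -21; p=-1
e=9: >2, acc = (-21)-9 = -30; p=0
e=8: >2, acc = (-30)-8 = -38; p=1
e=2: not >2, acc = (-38)-1 = -39; p=3
e=2: not >2, acc = (-39)-1 = -40; p=5
acc-p = (-40)-5 = -45

-45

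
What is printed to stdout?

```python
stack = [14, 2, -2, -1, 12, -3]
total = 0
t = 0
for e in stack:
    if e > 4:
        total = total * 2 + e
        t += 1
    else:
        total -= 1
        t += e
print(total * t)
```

e=14: >4, total = 0*2+14 = 14; t=1
e=2: not >4, total = 14-1 = 13; t=3
e=-2: not >4, total = 13-1 = 12; t=1
e=-1: not >4, total = 12-1 = 11; t=0
e=12: >4, total = 11*2+12 = 34; t=1
e=-3: not >4, total = 34-1 = 33; t=-2
total*t = 33*(-2) = -66

-66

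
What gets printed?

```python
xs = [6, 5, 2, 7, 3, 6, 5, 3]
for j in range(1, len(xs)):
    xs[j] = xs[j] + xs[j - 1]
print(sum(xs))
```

j=1: xs[1] = 5+6 = 11 → [6, 11, 2, 7, 3, 6, 5, 3]
j=2: xs[2] = 2+11 = 13 → [6, 11, 13, 7, 3, 6, 5, 3]
j=3: xs[3] = 7+13 = 20 → [6, 11, 13, 20, 3, 6, 5, 3]
j=4: xs[4] = 3+20 = 23 → [6, 11, 13, 20, 23, 6, 5, 3]
j=5: xs[5] = 6+23 = 29 → [6, 11, 13, 20, 23, 29, 5, 3]
j=6: xs[6] = 5+29 = 34 → [6, 11, 13, 20, 23, 29, 34, 3]
j=7: xs[7] = 3+34 = 37 → [6, 11, 13, 20, 23, 29, 34, 37]
sum = 173

173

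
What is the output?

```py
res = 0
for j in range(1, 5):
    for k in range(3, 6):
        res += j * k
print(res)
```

120

j=1,k=3: res = 0+3 = 3
j=1,k=4: res = 3+4 = 7
j=1,k=5: res = 7+5 = 12
j=2,k=3: res = 12+6 = 18
j=2,k=4: res = 18+8 = 26
j=2,k=5: res = 26+10 = 36
j=3,k=3: res = 36+9 = 45
j=3,k=4: res = 45+12 = 57
j=3,k=5: res = 57+15 = 72
j=4,k=3: res = 72+12 = 84
j=4,k=4: res = 84+16 = 100
j=4,k=5: res = 100+20 = 120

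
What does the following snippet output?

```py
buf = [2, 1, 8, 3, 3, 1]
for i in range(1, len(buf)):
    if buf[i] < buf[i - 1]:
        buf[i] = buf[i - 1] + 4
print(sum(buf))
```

i=1: 1<2, buf[1] = 2+4 = 6 → [2, 6, 8, 3, 3, 1]
i=2: 8>=6, unchanged → [2, 6, 8, 3, 3, 1]
i=3: 3<8, buf[3] = 8+4 = 12 → [2, 6, 8, 12, 3, 1]
i=4: 3<12, buf[4] = 12+4 = 16 → [2, 6, 8, 12, 16, 1]
i=5: 1<16, buf[5] = 16+4 = 20 → [2, 6, 8, 12, 16, 20]
sum = 64

64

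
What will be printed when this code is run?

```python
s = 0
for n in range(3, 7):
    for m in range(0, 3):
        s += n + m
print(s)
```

66

n=3,m=0: s = 0+3 = 3
n=3,m=1: s = 3+4 = 7
n=3,m=2: s = 7+5 = 12
n=4,m=0: s = 12+4 = 16
n=4,m=1: s = 16+5 = 21
n=4,m=2: s = 21+6 = 27
n=5,m=0: s = 27+5 = 32
n=5,m=1: s = 32+6 = 38
n=5,m=2: s = 38+7 = 45
n=6,m=0: s = 45+6 = 51
n=6,m=1: s = 51+7 = 58
n=6,m=2: s = 58+8 = 66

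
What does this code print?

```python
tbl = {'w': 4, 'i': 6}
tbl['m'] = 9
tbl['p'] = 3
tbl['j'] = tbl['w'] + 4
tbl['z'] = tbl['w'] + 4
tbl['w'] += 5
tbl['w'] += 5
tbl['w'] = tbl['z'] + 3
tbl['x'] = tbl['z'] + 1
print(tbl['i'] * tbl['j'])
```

tbl['m'] = 9 → {'w': 4, 'i': 6, 'm': 9}
tbl['p'] = 3 → {'w': 4, 'i': 6, 'm': 9, 'p': 3}
tbl['j'] = tbl['w']+4 = 8 → {'w': 4, 'i': 6, 'm': 9, 'p': 3, 'j': 8}
tbl['z'] = tbl['w']+4 = 8 → {'w': 4, 'i': 6, 'm': 9, 'p': 3, 'j': 8, 'z': 8}
tbl['w'] = 4+5 = 9 → {'w': 9, 'i': 6, 'm': 9, 'p': 3, 'j': 8, 'z': 8}
tbl['w'] = 9+5 = 14 → {'w': 14, 'i': 6, 'm': 9, 'p': 3, 'j': 8, 'z': 8}
tbl['w'] = tbl['z']+3 = 11 → {'w': 11, 'i': 6, 'm': 9, 'p': 3, 'j': 8, 'z': 8}
tbl['x'] = tbl['z']+1 = 9 → {'w': 11, 'i': 6, 'm': 9, 'p': 3, 'j': 8, 'z': 8, 'x': 9}
tbl['i']*tbl['j'] = 6*8 = 48

48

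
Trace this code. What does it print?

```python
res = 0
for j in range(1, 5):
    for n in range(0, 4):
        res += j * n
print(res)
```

60

j=1,n=0: res = 0+0 = 0
j=1,n=1: res = 0+1 = 1
j=1,n=2: res = 1+2 = 3
j=1,n=3: res = 3+3 = 6
j=2,n=0: res = 6+0 = 6
j=2,n=1: res = 6+2 = 8
j=2,n=2: res = 8+4 = 12
j=2,n=3: res = 12+6 = 18
j=3,n=0: res = 18+0 = 18
j=3,n=1: res = 18+3 = 21
j=3,n=2: res = 21+6 = 27
j=3,n=3: res = 27+9 = 36
j=4,n=0: res = 36+0 = 36
j=4,n=1: res = 36+4 = 40
j=4,n=2: res = 40+8 = 48
j=4,n=3: res = 48+12 = 60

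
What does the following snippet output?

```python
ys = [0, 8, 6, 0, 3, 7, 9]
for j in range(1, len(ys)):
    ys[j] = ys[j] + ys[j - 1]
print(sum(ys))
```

110

j=1: ys[1] = 8+0 = 8 → [0, 8, 6, 0, 3, 7, 9]
j=2: ys[2] = 6+8 = 14 → [0, 8, 14, 0, 3, 7, 9]
j=3: ys[3] = 0+14 = 14 → [0, 8, 14, 14, 3, 7, 9]
j=4: ys[4] = 3+14 = 17 → [0, 8, 14, 14, 17, 7, 9]
j=5: ys[5] = 7+17 = 24 → [0, 8, 14, 14, 17, 24, 9]
j=6: ys[6] = 9+24 = 33 → [0, 8, 14, 14, 17, 24, 33]
sum = 110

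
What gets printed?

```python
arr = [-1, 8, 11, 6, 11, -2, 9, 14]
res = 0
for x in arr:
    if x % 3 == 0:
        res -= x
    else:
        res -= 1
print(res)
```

-21

x=-1: not %3==0, res = 0-1 = -1
x=8: not %3==0, res = (-1)-1 = -2
x=11: not %3==0, res = (-2)-1 = -3
x=6: %3==0, res = (-3)-6 = -9
x=11: not %3==0, res = (-9)-1 = -10
x=-2: not %3==0, res = (-10)-1 = -11
x=9: %3==0, res = (-11)-9 = -20
x=14: not %3==0, res = (-20)-1 = -21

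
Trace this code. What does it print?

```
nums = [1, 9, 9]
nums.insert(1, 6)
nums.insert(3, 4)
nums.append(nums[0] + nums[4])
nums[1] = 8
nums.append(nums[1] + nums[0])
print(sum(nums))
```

insert 6 at 1 → [1, 6, 9, 9]
insert 4 at 3 → [1, 6, 9, 4, 9]
append nums[0]+nums[4] = 1+9 = 10 → [1, 6, 9, 4, 9, 10]
nums[1] = 8 → [1, 8, 9, 4, 9, 10]
append nums[1]+nums[0] = 8+1 = 9 → [1, 8, 9, 4, 9, 10, 9]
sum = 50

50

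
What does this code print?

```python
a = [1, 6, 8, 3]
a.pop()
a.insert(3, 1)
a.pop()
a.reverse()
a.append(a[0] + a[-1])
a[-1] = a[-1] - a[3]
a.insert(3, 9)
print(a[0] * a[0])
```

pop() removes 3 → [1, 6, 8]
insert 1 at 3 → [1, 6, 8, 1]
pop() removes 1 → [1, 6, 8]
reverse → [8, 6, 1]
append a[0]+a[-1] = 8+1 = 9 → [8, 6, 1, 9]
a[-1] = a[-1]-a[3] = 9-9 = 0 → [8, 6, 1, 0]
insert 9 at 3 → [8, 6, 1, 9, 0]
a[0]*a[0] = 8*8 = 64

64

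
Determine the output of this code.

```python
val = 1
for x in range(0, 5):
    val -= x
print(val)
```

x=0: val = 1-0 = 1
x=1: val = 1-1 = 0
x=2: val = 0-2 = -2
x=3: val = (-2)-3 = -5
x=4: val = (-5)-4 = -9

-9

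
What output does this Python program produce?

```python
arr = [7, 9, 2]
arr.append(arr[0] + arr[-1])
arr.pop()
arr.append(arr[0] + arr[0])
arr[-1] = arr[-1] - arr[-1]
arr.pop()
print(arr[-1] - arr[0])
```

-5

append arr[0]+arr[-1] = 7+2 = 9 → [7, 9, 2, 9]
pop() removes 9 → [7, 9, 2]
append arr[0]+arr[0] = 7+7 = 14 → [7, 9, 2, 14]
arr[-1] = arr[-1]-arr[-1] = 14-14 = 0 → [7, 9, 2, 0]
pop() removes 0 → [7, 9, 2]
arr[-1]-arr[0] = 2-7 = -5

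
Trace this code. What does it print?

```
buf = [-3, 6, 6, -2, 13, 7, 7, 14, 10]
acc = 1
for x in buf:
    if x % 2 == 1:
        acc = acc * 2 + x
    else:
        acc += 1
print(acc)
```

91

x=-3: odd, acc = 1*2+(-3) = -1
x=6: not odd, acc = (-1)+1 = 0
x=6: not odd, acc = 0+1 = 1
x=-2: not odd, acc = 1+1 = 2
x=13: odd, acc = 2*2+13 = 17
x=7: odd, acc = 17*2+7 = 41
x=7: odd, acc = 41*2+7 = 89
x=14: not odd, acc = 89+1 = 90
x=10: not odd, acc = 90+1 = 91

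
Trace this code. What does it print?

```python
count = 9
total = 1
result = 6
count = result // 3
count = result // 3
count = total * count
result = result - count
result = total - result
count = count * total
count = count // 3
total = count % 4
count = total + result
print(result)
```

count = 6//3 = 2
count = 6//3 = 2
count = 1*2 = 2
result = 6-2 = 4
result = 1-4 = -3
count = 2*1 = 2
count = 2//3 = 0
total = 0%4 = 0
count = 0+(-3) = -3

-3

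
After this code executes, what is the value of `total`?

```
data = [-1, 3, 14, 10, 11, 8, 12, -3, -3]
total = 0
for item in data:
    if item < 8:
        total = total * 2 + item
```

item=-1: <8, total = 0*2+(-1) = -1
item=3: <8, total = (-1)*2+3 = 1
item=14: not <8
item=10: not <8
item=11: not <8
item=8: not <8
item=12: not <8
item=-3: <8, total = 1*2+(-3) = -1
item=-3: <8, total = (-1)*2+(-3) = -5

-5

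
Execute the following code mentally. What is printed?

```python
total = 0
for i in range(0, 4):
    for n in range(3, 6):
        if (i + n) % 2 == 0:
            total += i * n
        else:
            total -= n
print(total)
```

i=0,n=3: odd sum, total = 0-3 = -3
i=0,n=4: even sum, total = (-3)+0 = -3
i=0,n=5: odd sum, total = (-3)-5 = -8
i=1,n=3: even sum, total = (-8)+3 = -5
i=1,n=4: odd sum, total = (-5)-4 = -9
i=1,n=5: even sum, total = (-9)+5 = -4
i=2,n=3: odd sum, total = (-4)-3 = -7
i=2,n=4: even sum, total = (-7)+8 = 1
i=2,n=5: odd sum, total = 1-5 = -4
i=3,n=3: even sum, total = (-4)+9 = 5
i=3,n=4: odd sum, total = 5-4 = 1
i=3,n=5: even sum, total = 1+15 = 16

16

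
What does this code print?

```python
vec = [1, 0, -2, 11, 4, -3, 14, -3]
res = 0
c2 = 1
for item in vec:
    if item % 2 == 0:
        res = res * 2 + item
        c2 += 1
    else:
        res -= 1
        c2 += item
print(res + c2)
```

2

item=1: not even, res = 0-1 = -1; c2=2
item=0: even, res = (-1)*2+0 = -2; c2=3
item=-2: even, res = (-2)*2+(-2) = -6; c2=4
item=11: not even, res = (-6)-1 = -7; c2=15
item=4: even, res = (-7)*2+4 = -10; c2=16
item=-3: not even, res = (-10)-1 = -11; c2=13
item=14: even, res = (-11)*2+14 = -8; c2=14
item=-3: not even, res = (-8)-1 = -9; c2=11
res+c2 = (-9)+11 = 2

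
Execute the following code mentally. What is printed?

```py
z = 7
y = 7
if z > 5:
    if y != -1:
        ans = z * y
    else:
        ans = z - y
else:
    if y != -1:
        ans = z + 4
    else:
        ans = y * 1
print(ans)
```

49

z=7, y=7
z > 5 is True; y != -1 is True
→ ans = z * y = 49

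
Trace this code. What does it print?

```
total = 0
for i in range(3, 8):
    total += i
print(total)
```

i=3: total = 0+3 = 3
i=4: total = 3+4 = 7
i=5: total = 7+5 = 12
i=6: total = 12+6 = 18
i=7: total = 18+7 = 25

25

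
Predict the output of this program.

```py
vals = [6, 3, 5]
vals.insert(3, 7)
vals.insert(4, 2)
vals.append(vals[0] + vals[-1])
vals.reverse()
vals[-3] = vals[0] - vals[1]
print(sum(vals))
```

insert 7 at 3 → [6, 3, 5, 7]
insert 2 at 4 → [6, 3, 5, 7, 2]
append vals[0]+vals[-1] = 6+2 = 8 → [6, 3, 5, 7, 2, 8]
reverse → [8, 2, 7, 5, 3, 6]
vals[-3] = vals[0]-vals[1] = 8-2 = 6 → [8, 2, 7, 6, 3, 6]
sum = 32

32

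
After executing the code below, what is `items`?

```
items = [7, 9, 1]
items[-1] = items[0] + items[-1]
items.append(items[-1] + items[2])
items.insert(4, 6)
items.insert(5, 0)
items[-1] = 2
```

items[-1] = items[0]+items[-1] = 7+1 = 8 → [7, 9, 8]
append items[-1]+items[2] = 8+8 = 16 → [7, 9, 8, 16]
insert 6 at 4 → [7, 9, 8, 16, 6]
insert 0 at 5 → [7, 9, 8, 16, 6, 0]
items[-1] = 2 → [7, 9, 8, 16, 6, 2]

[7, 9, 8, 16, 6, 2]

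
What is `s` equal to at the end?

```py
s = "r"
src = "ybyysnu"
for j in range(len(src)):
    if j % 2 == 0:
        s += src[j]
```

j=0: add 'y' → 'ry'
j=1: skip
j=2: add 'y' → 'ryy'
j=3: skip
j=4: add 's' → 'ryys'
j=5: skip
j=6: add 'u' → 'ryysu'

'ryysu'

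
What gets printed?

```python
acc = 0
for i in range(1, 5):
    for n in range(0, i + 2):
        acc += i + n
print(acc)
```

i=1,n=0: acc = 0+1 = 1
i=1,n=1: acc = 1+2 = 3
i=1,n=2: acc = 3+3 = 6
i=2,n=0: acc = 6+2 = 8
i=2,n=1: acc = 8+3 = 11
i=2,n=2: acc = 11+4 = 15
i=2,n=3: acc = 15+5 = 20
i=3,n=0: acc = 20+3 = 23
i=3,n=1: acc = 23+4 = 27
i=3,n=2: acc = 27+5 = 32
i=3,n=3: acc = 32+6 = 38
i=3,n=4: acc = 38+7 = 45
i=4,n=0: acc = 45+4 = 49
i=4,n=1: acc = 49+5 = 54
i=4,n=2: acc = 54+6 = 60
i=4,n=3: acc = 60+7 = 67
i=4,n=4: acc = 67+8 = 75
i=4,n=5: acc = 75+9 = 84

84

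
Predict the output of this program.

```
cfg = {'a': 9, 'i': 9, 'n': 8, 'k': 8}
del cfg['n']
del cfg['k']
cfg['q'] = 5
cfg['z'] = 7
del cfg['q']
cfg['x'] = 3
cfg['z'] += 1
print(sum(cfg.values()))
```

29

del 'n' → {'a': 9, 'i': 9, 'k': 8}
del 'k' → {'a': 9, 'i': 9}
cfg['q'] = 5 → {'a': 9, 'i': 9, 'q': 5}
cfg['z'] = 7 → {'a': 9, 'i': 9, 'q': 5, 'z': 7}
del 'q' → {'a': 9, 'i': 9, 'z': 7}
cfg['x'] = 3 → {'a': 9, 'i': 9, 'z': 7, 'x': 3}
cfg['z'] = 7+1 = 8 → {'a': 9, 'i': 9, 'z': 8, 'x': 3}
sum of values = 29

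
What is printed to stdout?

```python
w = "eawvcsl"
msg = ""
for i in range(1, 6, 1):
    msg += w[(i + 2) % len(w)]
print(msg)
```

i=1: add w[3]='v' → 'v'
i=2: add w[4]='c' → 'vc'
i=3: add w[5]='s' → 'vcs'
i=4: add w[6]='l' → 'vcsl'
i=5: add w[0]='e' → 'vcsle'

vcsle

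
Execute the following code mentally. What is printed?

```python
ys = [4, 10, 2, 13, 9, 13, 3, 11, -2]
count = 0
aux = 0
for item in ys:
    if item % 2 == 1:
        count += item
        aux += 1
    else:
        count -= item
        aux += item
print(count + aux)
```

item=4: not odd, count = 0-4 = -4; aux=4
item=10: not odd, count = (-4)-10 = -14; aux=14
item=2: not odd, count = (-14)-2 = -16; aux=16
item=13: odd, count = (-16)+13 = -3; aux=17
item=9: odd, count = (-3)+9 = 6; aux=18
item=13: odd, count = 6+13 = 19; aux=19
item=3: odd, count = 19+3 = 22; aux=20
item=11: odd, count = 22+11 = 33; aux=21
item=-2: not odd, count = 33-(-2) = 35; aux=19
count+aux = 35+19 = 54

54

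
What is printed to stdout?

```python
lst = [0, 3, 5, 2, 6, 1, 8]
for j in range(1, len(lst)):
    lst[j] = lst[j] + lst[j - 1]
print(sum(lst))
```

j=1: lst[1] = 3+0 = 3 → [0, 3, 5, 2, 6, 1, 8]
j=2: lst[2] = 5+3 = 8 → [0, 3, 8, 2, 6, 1, 8]
j=3: lst[3] = 2+8 = 10 → [0, 3, 8, 10, 6, 1, 8]
j=4: lst[4] = 6+10 = 16 → [0, 3, 8, 10, 16, 1, 8]
j=5: lst[5] = 1+16 = 17 → [0, 3, 8, 10, 16, 17, 8]
j=6: lst[6] = 8+17 = 25 → [0, 3, 8, 10, 16, 17, 25]
sum = 79

79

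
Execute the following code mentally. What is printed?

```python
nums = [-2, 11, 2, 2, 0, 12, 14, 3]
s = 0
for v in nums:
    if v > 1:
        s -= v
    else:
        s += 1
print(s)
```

-42

v=-2: not >1, s = 0+1 = 1
v=11: >1, s = 1-11 = -10
v=2: >1, s = (-10)-2 = -12
v=2: >1, s = (-12)-2 = -14
v=0: not >1, s = (-14)+1 = -13
v=12: >1, s = (-13)-12 = -25
v=14: >1, s = (-25)-14 = -39
v=3: >1, s = (-39)-3 = -42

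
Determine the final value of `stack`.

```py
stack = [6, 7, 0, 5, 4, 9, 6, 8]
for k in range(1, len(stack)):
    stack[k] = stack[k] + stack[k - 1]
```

k=1: stack[1] = 7+6 = 13 → [6, 13, 0, 5, 4, 9, 6, 8]
k=2: stack[2] = 0+13 = 13 → [6, 13, 13, 5, 4, 9, 6, 8]
k=3: stack[3] = 5+13 = 18 → [6, 13, 13, 18, 4, 9, 6, 8]
k=4: stack[4] = 4+18 = 22 → [6, 13, 13, 18, 22, 9, 6, 8]
k=5: stack[5] = 9+22 = 31 → [6, 13, 13, 18, 22, 31, 6, 8]
k=6: stack[6] = 6+31 = 37 → [6, 13, 13, 18, 22, 31, 37, 8]
k=7: stack[7] = 8+37 = 45 → [6, 13, 13, 18, 22, 31, 37, 45]

[6, 13, 13, 18, 22, 31, 37, 45]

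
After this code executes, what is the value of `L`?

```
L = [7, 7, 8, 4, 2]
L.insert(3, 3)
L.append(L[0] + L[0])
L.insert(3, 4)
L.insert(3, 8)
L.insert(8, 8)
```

[7, 7, 8, 8, 4, 3, 4, 2, 8, 14]

insert 3 at 3 → [7, 7, 8, 3, 4, 2]
append L[0]+L[0] = 7+7 = 14 → [7, 7, 8, 3, 4, 2, 14]
insert 4 at 3 → [7, 7, 8, 4, 3, 4, 2, 14]
insert 8 at 3 → [7, 7, 8, 8, 4, 3, 4, 2, 14]
insert 8 at 8 → [7, 7, 8, 8, 4, 3, 4, 2, 8, 14]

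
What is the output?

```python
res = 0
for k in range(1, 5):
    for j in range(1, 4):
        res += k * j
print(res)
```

k=1,j=1: res = 0+1 = 1
k=1,j=2: res = 1+2 = 3
k=1,j=3: res = 3+3 = 6
k=2,j=1: res = 6+2 = 8
k=2,j=2: res = 8+4 = 12
k=2,j=3: res = 12+6 = 18
k=3,j=1: res = 18+3 = 21
k=3,j=2: res = 21+6 = 27
k=3,j=3: res = 27+9 = 36
k=4,j=1: res = 36+4 = 40
k=4,j=2: res = 40+8 = 48
k=4,j=3: res = 48+12 = 60

60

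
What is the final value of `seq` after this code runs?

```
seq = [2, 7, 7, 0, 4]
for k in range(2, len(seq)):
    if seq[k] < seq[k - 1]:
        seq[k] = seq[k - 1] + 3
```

[2, 7, 7, 10, 13]

k=2: 7>=7, unchanged → [2, 7, 7, 0, 4]
k=3: 0<7, seq[3] = 7+3 = 10 → [2, 7, 7, 10, 4]
k=4: 4<10, seq[4] = 10+3 = 13 → [2, 7, 7, 10, 13]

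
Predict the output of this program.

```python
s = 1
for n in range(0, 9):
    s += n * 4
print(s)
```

145

n=0: s = 1+0*4 = 1
n=1: s = 1+1*4 = 5
n=2: s = 5+2*4 = 13
n=3: s = 13+3*4 = 25
n=4: s = 25+4*4 = 41
n=5: s = 41+5*4 = 61
n=6: s = 61+6*4 = 85
n=7: s = 85+7*4 = 113
n=8: s = 113+8*4 = 145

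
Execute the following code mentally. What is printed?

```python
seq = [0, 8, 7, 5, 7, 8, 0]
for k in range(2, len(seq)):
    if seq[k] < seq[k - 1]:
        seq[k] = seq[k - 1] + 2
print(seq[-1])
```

18

k=2: 7<8, seq[2] = 8+2 = 10 → [0, 8, 10, 5, 7, 8, 0]
k=3: 5<10, seq[3] = 10+2 = 12 → [0, 8, 10, 12, 7, 8, 0]
k=4: 7<12, seq[4] = 12+2 = 14 → [0, 8, 10, 12, 14, 8, 0]
k=5: 8<14, seq[5] = 14+2 = 16 → [0, 8, 10, 12, 14, 16, 0]
k=6: 0<16, seq[6] = 16+2 = 18 → [0, 8, 10, 12, 14, 16, 18]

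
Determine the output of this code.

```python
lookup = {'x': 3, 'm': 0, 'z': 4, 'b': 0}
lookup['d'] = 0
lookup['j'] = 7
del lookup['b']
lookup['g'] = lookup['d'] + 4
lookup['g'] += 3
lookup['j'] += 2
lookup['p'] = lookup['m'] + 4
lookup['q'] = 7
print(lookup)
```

{'x': 3, 'm': 0, 'z': 4, 'd': 0, 'j': 9, 'g': 7, 'p': 4, 'q': 7}

lookup['d'] = 0 → {'x': 3, 'm': 0, 'z': 4, 'b': 0, 'd': 0}
lookup['j'] = 7 → {'x': 3, 'm': 0, 'z': 4, 'b': 0, 'd': 0, 'j': 7}
del 'b' → {'x': 3, 'm': 0, 'z': 4, 'd': 0, 'j': 7}
lookup['g'] = lookup['d']+4 = 4 → {'x': 3, 'm': 0, 'z': 4, 'd': 0, 'j': 7, 'g': 4}
lookup['g'] = 4+3 = 7 → {'x': 3, 'm': 0, 'z': 4, 'd': 0, 'j': 7, 'g': 7}
lookup['j'] = 7+2 = 9 → {'x': 3, 'm': 0, 'z': 4, 'd': 0, 'j': 9, 'g': 7}
lookup['p'] = lookup['m']+4 = 4 → {'x': 3, 'm': 0, 'z': 4, 'd': 0, 'j': 9, 'g': 7, 'p': 4}
lookup['q'] = 7 → {'x': 3, 'm': 0, 'z': 4, 'd': 0, 'j': 9, 'g': 7, 'p': 4, 'q': 7}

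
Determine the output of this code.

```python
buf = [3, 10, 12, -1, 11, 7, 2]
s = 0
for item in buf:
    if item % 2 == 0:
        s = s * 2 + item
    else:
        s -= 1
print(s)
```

item=3: not even, s = 0-1 = -1
item=10: even, s = (-1)*2+10 = 8
item=12: even, s = 8*2+12 = 28
item=-1: not even, s = 28-1 = 27
item=11: not even, s = 27-1 = 26
item=7: not even, s = 26-1 = 25
item=2: even, s = 25*2+2 = 52

52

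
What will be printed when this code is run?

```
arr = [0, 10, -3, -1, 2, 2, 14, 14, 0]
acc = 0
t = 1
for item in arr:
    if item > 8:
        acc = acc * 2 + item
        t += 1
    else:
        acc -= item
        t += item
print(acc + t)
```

86

item=0: not >8, acc = 0-0 = 0; t=1
item=10: >8, acc = 0*2+10 = 10; t=2
item=-3: not >8, acc = 10-(-3) = 13; t=-1
item=-1: not >8, acc = 13-(-1) = 14; t=-2
item=2: not >8, acc = 14-2 = 12; t=0
item=2: not >8, acc = 12-2 = 10; t=2
item=14: >8, acc = 10*2+14 = 34; t=3
item=14: >8, acc = 34*2+14 = 82; t=4
item=0: not >8, acc = 82-0 = 82; t=4
acc+t = 82+4 = 86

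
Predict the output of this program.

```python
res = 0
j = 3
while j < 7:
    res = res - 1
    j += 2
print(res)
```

j=3: res = 0-1 = -1
j=5: res = (-1)-1 = -2

-2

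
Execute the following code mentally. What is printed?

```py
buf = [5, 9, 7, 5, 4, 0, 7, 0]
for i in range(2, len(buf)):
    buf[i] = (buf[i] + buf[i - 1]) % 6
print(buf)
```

i=2: buf[2] = (7+9)%6 = 4 → [5, 9, 4, 5, 4, 0, 7, 0]
i=3: buf[3] = (5+4)%6 = 3 → [5, 9, 4, 3, 4, 0, 7, 0]
i=4: buf[4] = (4+3)%6 = 1 → [5, 9, 4, 3, 1, 0, 7, 0]
i=5: buf[5] = (0+1)%6 = 1 → [5, 9, 4, 3, 1, 1, 7, 0]
i=6: buf[6] = (7+1)%6 = 2 → [5, 9, 4, 3, 1, 1, 2, 0]
i=7: buf[7] = (0+2)%6 = 2 → [5, 9, 4, 3, 1, 1, 2, 2]

[5, 9, 4, 3, 1, 1, 2, 2]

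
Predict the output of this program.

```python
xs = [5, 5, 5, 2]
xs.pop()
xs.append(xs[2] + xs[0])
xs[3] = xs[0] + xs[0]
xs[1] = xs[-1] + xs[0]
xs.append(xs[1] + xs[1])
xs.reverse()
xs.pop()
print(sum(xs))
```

60

pop() removes 2 → [5, 5, 5]
append xs[2]+xs[0] = 5+5 = 10 → [5, 5, 5, 10]
xs[3] = xs[0]+xs[0] = 5+5 = 10 → [5, 5, 5, 10]
xs[1] = xs[-1]+xs[0] = 10+5 = 15 → [5, 15, 5, 10]
append xs[1]+xs[1] = 15+15 = 30 → [5, 15, 5, 10, 30]
reverse → [30, 10, 5, 15, 5]
pop() removes 5 → [30, 10, 5, 15]
sum = 60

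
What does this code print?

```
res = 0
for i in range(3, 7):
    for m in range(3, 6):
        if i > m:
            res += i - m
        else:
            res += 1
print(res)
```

16

i=3,m=3: not 3>3, res = 0+1 = 1
i=3,m=4: not 3>4, res = 1+1 = 2
i=3,m=5: not 3>5, res = 2+1 = 3
i=4,m=3: 4>3, res = 3+1 = 4
i=4,m=4: not 4>4, res = 4+1 = 5
i=4,m=5: not 4>5, res = 5+1 = 6
i=5,m=3: 5>3, res = 6+2 = 8
i=5,m=4: 5>4, res = 8+1 = 9
i=5,m=5: not 5>5, res = 9+1 = 10
i=6,m=3: 6>3, res = 10+3 = 13
i=6,m=4: 6>4, res = 13+2 = 15
i=6,m=5: 6>5, res = 15+1 = 16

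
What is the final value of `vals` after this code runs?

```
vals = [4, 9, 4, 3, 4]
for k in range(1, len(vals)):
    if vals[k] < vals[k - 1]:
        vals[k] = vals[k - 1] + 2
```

k=1: 9>=4, unchanged → [4, 9, 4, 3, 4]
k=2: 4<9, vals[2] = 9+2 = 11 → [4, 9, 11, 3, 4]
k=3: 3<11, vals[3] = 11+2 = 13 → [4, 9, 11, 13, 4]
k=4: 4<13, vals[4] = 13+2 = 15 → [4, 9, 11, 13, 15]

[4, 9, 11, 13, 15]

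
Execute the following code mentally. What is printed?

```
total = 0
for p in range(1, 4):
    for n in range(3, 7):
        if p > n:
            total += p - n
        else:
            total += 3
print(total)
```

p=1,n=3: not 1>3, total = 0+3 = 3
p=1,n=4: not 1>4, total = 3+3 = 6
p=1,n=5: not 1>5, total = 6+3 = 9
p=1,n=6: not 1>6, total = 9+3 = 12
p=2,n=3: not 2>3, total = 12+3 = 15
p=2,n=4: not 2>4, total = 15+3 = 18
p=2,n=5: not 2>5, total = 18+3 = 21
p=2,n=6: not 2>6, total = 21+3 = 24
p=3,n=3: not 3>3, total = 24+3 = 27
p=3,n=4: not 3>4, total = 27+3 = 30
p=3,n=5: not 3>5, total = 30+3 = 33
p=3,n=6: not 3>6, total = 33+3 = 36

36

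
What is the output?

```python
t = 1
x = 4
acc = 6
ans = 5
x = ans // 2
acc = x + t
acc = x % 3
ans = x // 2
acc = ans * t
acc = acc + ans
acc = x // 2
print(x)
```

2

x = 5//2 = 2
acc = 2+1 = 3
acc = 2%3 = 2
ans = 2//2 = 1
acc = 1*1 = 1
acc = 1+1 = 2
acc = 2//2 = 1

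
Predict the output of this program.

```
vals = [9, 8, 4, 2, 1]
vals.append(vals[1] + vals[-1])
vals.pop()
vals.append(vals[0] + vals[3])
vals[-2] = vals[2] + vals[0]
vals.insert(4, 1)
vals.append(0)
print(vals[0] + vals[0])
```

append vals[1]+vals[-1] = 8+1 = 9 → [9, 8, 4, 2, 1, 9]
pop() removes 9 → [9, 8, 4, 2, 1]
append vals[0]+vals[3] = 9+2 = 11 → [9, 8, 4, 2, 1, 11]
vals[-2] = vals[2]+vals[0] = 4+9 = 13 → [9, 8, 4, 2, 13, 11]
insert 1 at 4 → [9, 8, 4, 2, 1, 13, 11]
append 0 → [9, 8, 4, 2, 1, 13, 11, 0]
vals[0]+vals[0] = 9+9 = 18

18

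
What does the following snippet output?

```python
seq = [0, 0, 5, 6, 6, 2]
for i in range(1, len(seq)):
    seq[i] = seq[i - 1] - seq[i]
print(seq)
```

[0, 0, -5, -11, -17, -19]

i=1: seq[1] = 0-0 = 0 → [0, 0, 5, 6, 6, 2]
i=2: seq[2] = 0-5 = -5 → [0, 0, -5, 6, 6, 2]
i=3: seq[3] = (-5)-6 = -11 → [0, 0, -5, -11, 6, 2]
i=4: seq[4] = (-11)-6 = -17 → [0, 0, -5, -11, -17, 2]
i=5: seq[5] = (-17)-2 = -19 → [0, 0, -5, -11, -17, -19]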